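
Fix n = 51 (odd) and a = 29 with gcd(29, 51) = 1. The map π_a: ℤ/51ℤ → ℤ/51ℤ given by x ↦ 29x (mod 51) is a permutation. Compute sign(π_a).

+1

Orbit of 29 under x↦29x: [29, 25, 11, 13, 20, 19, 41]… (length divides ord_51(29)).
The orbit structure of x ↦ 29x mod 51: 5 orbits of sizes [16, 16, 16, 2, 1].
n − c = 51 − 5 = 46; sign = (−1)^46 = +1.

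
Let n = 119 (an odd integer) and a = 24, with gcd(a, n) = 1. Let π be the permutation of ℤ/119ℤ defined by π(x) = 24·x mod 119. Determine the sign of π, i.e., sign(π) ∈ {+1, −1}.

Trace 50: π^k(50) = [50, 10, 2, 48, 81, 40, 8] for k=0..6.
The orbit structure of x ↦ 24x mod 119: 5 orbits of sizes [48, 48, 16, 6, 1].
sign(π) = (−1)^{n − #cycles} = (−1)^{119−5} = (−1)^114 = +1.

+1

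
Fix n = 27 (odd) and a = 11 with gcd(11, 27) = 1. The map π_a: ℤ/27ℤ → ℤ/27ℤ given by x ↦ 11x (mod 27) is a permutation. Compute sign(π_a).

-1

Start at x=22: 22 → 26 → 16 → 14 → 19 → 20 → 4 → … (one orbit).
π_11 has 4 disjoint cycles with lengths [18, 6, 2, 1] on {0,…,26}.
n − c = 27 − 4 = 23; sign = (−1)^23 = -1.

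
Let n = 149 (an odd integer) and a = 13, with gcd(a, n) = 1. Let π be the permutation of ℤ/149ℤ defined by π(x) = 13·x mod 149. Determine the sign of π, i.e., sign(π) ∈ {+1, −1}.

-1

Start at x=95: 95 → 43 → 112 → 115 → 5 → 65 → 100 → … (one orbit).
2 cycles of lengths [148, 1].
sign(π) = (−1)^{n − #cycles} = (−1)^{149−2} = (−1)^147 = -1.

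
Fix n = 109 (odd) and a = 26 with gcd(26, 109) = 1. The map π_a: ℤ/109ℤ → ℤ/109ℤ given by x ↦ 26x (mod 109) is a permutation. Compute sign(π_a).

+1

Start at x=63: 63 → 3 → 78 → 66 → 81 → 35 → 38 → … (one orbit).
π_26 has 5 disjoint cycles with lengths [27, 27, 27, 27, 1] on {0,…,108}.
5 cycles on 109: each ℓ→(−1)^(ℓ−1), product (−1)^104 = +1.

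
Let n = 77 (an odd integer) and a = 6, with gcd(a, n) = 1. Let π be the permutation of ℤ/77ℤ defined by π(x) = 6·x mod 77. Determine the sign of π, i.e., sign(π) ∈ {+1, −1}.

Trace 1: π^k(1) = [1, 6, 36, 62, 64, 76, 71] for k=0..6.
Cycle lengths of π_6 on ℤ/77ℤ: [10, 10, 10, 10, 10, 10, 10, 2, 2, 2, 1]; 11 cycles in total.
n − c = 77 − 11 = 66; sign = (−1)^66 = +1.

+1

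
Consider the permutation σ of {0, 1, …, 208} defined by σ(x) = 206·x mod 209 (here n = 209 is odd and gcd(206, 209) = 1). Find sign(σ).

Trace 188: π^k(188) = [188, 63, 20, 149, 180, 87, 157] for k=0..6.
6 cycles of lengths [90, 90, 10, 9, 9, 1].
Σ(ℓ_i−1) = 209−6 = 203; sign = (−1)^203 = -1.

-1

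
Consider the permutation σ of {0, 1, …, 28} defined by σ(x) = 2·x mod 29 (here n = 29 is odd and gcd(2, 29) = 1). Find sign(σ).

Trace 3: π^k(3) = [3, 6, 12, 24, 19, 9, 18] for k=0..6.
Decompose π into cycles: lengths [28, 1] (2 cycles, including the fixed point 0).
Σ(ℓ_i−1) = 29−2 = 27; sign = (−1)^27 = -1.

-1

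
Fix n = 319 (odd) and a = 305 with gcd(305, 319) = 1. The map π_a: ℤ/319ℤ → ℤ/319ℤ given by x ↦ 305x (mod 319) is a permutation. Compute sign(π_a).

Trace 193: π^k(193) = [193, 169, 186, 267, 90, 16, 95] for k=0..6.
5 cycles of lengths [140, 140, 28, 10, 1].
With 5 cycles on 319 points, sign = (−1)^{319−5} = +1.
Zolotarev: (305|319) = +1, matching the cycle-count sign.

+1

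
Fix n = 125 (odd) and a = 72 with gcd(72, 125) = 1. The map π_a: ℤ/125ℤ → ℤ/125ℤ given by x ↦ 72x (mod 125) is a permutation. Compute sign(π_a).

-1

Start at x=21: 21 → 12 → 114 → 83 → 101 → 22 → 84 → … (one orbit).
The orbit structure of x ↦ 72x mod 125: 4 orbits of sizes [100, 20, 4, 1].
4 cycles on 125: each ℓ→(−1)^(ℓ−1), product (−1)^121 = -1.
Via Zolotarev, sign(π_{72}) = (72|125) = -1.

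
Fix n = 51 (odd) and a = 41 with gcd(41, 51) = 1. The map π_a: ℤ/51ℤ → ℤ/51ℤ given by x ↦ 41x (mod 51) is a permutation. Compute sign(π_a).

Trace 41: π^k(41) = [41, 49, 20, 4, 11, 43, 29] for k=0..6.
The orbit structure of x ↦ 41x mod 51: 5 orbits of sizes [16, 16, 16, 2, 1].
With 5 cycles on 51 points, sign = (−1)^{51−5} = +1.
Zolotarev: (41|51) = +1, matching the cycle-count sign.

+1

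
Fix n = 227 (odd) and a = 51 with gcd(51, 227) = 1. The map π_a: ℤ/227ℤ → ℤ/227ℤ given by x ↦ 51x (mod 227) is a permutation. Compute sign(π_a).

Trace 10: π^k(10) = [10, 56, 132, 149, 108, 60, 109] for k=0..6.
Cycle lengths of π_51 on ℤ/227ℤ: [226, 1]; 2 cycles in total.
2 cycles on 227: each ℓ→(−1)^(ℓ−1), product (−1)^225 = -1.
Check: (51/227) = -1 by Zolotarev.

-1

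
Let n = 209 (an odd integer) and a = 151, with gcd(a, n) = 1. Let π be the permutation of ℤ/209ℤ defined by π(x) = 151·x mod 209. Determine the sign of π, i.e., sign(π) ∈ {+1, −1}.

Start at x=20: 20 → 94 → 191 → 208 → 58 → 189 → 115 → … (one orbit).
Cycle lengths of π_151 on ℤ/209ℤ: [10, 10, 10, 10, 10, 10, 10, 10, 10, 10, 10, 10, 10, 10, 10, 10, 10, 10, 10, 2, 2, 2, 2, 2, 2, 2, 2, 2, 1]; 29 cycles in total.
Σ(ℓ_i−1) = 209−29 = 180; sign = (−1)^180 = +1.

+1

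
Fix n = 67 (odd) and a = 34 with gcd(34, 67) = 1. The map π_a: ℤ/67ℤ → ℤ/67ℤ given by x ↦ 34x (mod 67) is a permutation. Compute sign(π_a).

-1

Start at x=31: 31 → 49 → 58 → 29 → 48 → 24 → 12 → … (one orbit).
π_34 has 2 disjoint cycles with lengths [66, 1] on {0,…,66}.
With 2 cycles on 67 points, sign = (−1)^{67−2} = -1.
(34|67)_J = -1 (Zolotarev's lemma cross-check).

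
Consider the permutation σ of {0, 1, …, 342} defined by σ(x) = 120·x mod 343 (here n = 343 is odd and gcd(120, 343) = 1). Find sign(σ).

+1

Start at x=36: 36 → 204 → 127 → 148 → 267 → 141 → 113 → … (one orbit).
Cycle type of π: 49×6 + 7×6 + 1×7; total 19 cycles.
343 − 19 = 324 transpositions; sign(π) = (−1)^324 = +1.
Check: (120/343) = +1 by Zolotarev.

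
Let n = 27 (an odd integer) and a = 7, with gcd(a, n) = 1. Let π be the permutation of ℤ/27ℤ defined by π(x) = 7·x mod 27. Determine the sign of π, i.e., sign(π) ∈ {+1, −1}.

Start at x=1: 1 → 7 → 22 → 19 → 25 → 13 → 10 → … (one orbit).
The orbit structure of x ↦ 7x mod 27: 7 orbits of sizes [9, 9, 3, 3, 1, 1, 1].
27 − 7 = 20 transpositions; sign(π) = (−1)^20 = +1.

+1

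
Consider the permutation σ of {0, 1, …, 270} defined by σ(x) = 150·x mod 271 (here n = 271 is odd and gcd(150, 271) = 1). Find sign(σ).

-1

Orbit of 34 under x↦150x: [34, 222, 238, 199, 40, 38, 9]… (length divides ord_271(150)).
Cycle type of π: 270 + 1; total 2 cycles.
Σ(ℓ_i−1) = 271−2 = 269; sign = (−1)^269 = -1.
Check: (150/271) = -1 by Zolotarev.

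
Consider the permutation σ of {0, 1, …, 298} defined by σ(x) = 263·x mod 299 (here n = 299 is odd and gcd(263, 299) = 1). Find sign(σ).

-1

Start at x=235: 235 → 211 → 178 → 170 → 159 → 256 → 53 → … (one orbit).
Decompose π into cycles: lengths [66, 66, 66, 66, 22, 3, 3, 3, 3, 1] (10 cycles, including the fixed point 0).
10 cycles on 299: each ℓ→(−1)^(ℓ−1), product (−1)^289 = -1.
The Jacobi symbol (263|299) = -1 (Zolotarev) agrees.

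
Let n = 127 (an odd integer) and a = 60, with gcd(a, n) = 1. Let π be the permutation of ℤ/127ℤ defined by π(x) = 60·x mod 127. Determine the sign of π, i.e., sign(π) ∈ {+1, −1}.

+1

Orbit of 11 under x↦60x: [11, 25, 103, 84, 87, 13, 18]… (length divides ord_127(60)).
The orbit structure of x ↦ 60x mod 127: 3 orbits of sizes [63, 63, 1].
n − c = 127 − 3 = 124; sign = (−1)^124 = +1.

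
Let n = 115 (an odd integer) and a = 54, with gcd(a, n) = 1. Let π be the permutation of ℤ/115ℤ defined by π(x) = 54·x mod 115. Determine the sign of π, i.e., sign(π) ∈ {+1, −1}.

Orbit of 101 under x↦54x: [101, 49, 1, 54, 41, 29, 71]… (length divides ord_115(54)).
Cycle type of π: 22×4 + 11×2 + 2×2 + 1; total 9 cycles.
115 − 9 = 106 transpositions; sign(π) = (−1)^106 = +1.
Check: (54/115) = +1 by Zolotarev.

+1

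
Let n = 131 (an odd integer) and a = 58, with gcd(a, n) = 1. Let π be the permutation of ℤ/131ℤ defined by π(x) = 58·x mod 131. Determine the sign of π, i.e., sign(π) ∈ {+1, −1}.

+1

Start at x=53: 53 → 61 → 1 → 58 → 89 → 53 (one orbit).
Cycle lengths of π_58 on ℤ/131ℤ: [5, 5, 5, 5, 5, 5, 5, 5, 5, 5, 5, 5, 5, 5, 5, 5, 5, 5, 5, 5, 5, 5, 5, 5, 5, 5, 1]; 27 cycles in total.
131 − 27 = 104 transpositions; sign(π) = (−1)^104 = +1.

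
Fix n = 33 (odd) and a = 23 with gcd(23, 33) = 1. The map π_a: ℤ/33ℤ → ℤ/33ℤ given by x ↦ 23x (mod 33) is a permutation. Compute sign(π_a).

-1

Start at x=23: 23 → 1 → 23 (one orbit).
Cycle type of π: 2×11 + 1×11; total 22 cycles.
n − c = 33 − 22 = 11; sign = (−1)^11 = -1.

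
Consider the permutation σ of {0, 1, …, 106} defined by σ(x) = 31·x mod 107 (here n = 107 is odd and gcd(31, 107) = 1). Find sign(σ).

Start at x=7: 7 → 3 → 93 → 101 → 28 → 12 → 51 → … (one orbit).
Decompose π into cycles: lengths [106, 1] (2 cycles, including the fixed point 0).
sign(π) = (−1)^{n − #cycles} = (−1)^{107−2} = (−1)^105 = -1.
The Jacobi symbol (31|107) = -1 (Zolotarev) agrees.

-1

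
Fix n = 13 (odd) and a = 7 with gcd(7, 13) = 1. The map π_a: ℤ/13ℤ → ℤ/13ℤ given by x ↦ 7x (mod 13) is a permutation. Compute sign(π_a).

-1

Start at x=11: 11 → 12 → 6 → 3 → 8 → 4 → 2 → … (one orbit).
Decompose π into cycles: lengths [12, 1] (2 cycles, including the fixed point 0).
13 − 2 = 11 transpositions; sign(π) = (−1)^11 = -1.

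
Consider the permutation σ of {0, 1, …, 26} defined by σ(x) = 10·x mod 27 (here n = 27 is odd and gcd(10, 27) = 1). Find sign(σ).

Start at x=10: 10 → 19 → 1 → 10 (one orbit).
Cycle type of π: 3×6 + 1×9; total 15 cycles.
27 − 15 = 12 transpositions; sign(π) = (−1)^12 = +1.
The Jacobi symbol (10|27) = +1 (Zolotarev) agrees.

+1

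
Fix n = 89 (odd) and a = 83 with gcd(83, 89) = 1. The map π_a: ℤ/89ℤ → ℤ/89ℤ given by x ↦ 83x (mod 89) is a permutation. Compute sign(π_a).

Trace 26: π^k(26) = [26, 22, 46, 80, 54, 32, 75] for k=0..6.
The orbit structure of x ↦ 83x mod 89: 2 orbits of sizes [88, 1].
2 cycles on 89: each ℓ→(−1)^(ℓ−1), product (−1)^87 = -1.
(83|89)_J = -1 (Zolotarev's lemma cross-check).

-1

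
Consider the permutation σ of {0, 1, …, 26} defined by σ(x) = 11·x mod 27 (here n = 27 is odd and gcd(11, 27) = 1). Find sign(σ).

Trace 4: π^k(4) = [4, 17, 25, 5, 1, 11, 13] for k=0..6.
Decompose π into cycles: lengths [18, 6, 2, 1] (4 cycles, including the fixed point 0).
sign(π) = (−1)^{n − #cycles} = (−1)^{27−4} = (−1)^23 = -1.

-1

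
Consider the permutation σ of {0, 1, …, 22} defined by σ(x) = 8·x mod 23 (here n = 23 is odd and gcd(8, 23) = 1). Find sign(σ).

Start at x=9: 9 → 3 → 1 → 8 → 18 → 6 → 2 → … (one orbit).
Decompose π into cycles: lengths [11, 11, 1] (3 cycles, including the fixed point 0).
Σ(ℓ_i−1) = 23−3 = 20; sign = (−1)^20 = +1.

+1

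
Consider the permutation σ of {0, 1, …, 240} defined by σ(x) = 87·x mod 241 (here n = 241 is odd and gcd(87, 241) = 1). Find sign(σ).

Start at x=98: 98 → 91 → 205 → 1 → 87 → 98 (one orbit).
Decompose π into cycles: lengths [5, 5, 5, 5, 5, 5, 5, 5, 5, 5, 5, 5, 5, 5, 5, 5, 5, 5, 5, 5, 5, 5, 5, 5, 5, 5, 5, 5, 5, 5, 5, 5, 5, 5, 5, 5, 5, 5, 5, 5, 5, 5, 5, 5, 5, 5, 5, 5, 1] (49 cycles, including the fixed point 0).
241 − 49 = 192 transpositions; sign(π) = (−1)^192 = +1.
Check: (87/241) = +1 by Zolotarev.

+1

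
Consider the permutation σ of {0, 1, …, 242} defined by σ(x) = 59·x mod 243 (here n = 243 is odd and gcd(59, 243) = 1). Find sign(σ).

-1

Trace 140: π^k(140) = [140, 241, 125, 85, 155, 154, 95] for k=0..6.
Cycle lengths of π_59 on ℤ/243ℤ: [162, 54, 18, 6, 2, 1]; 6 cycles in total.
243 − 6 = 237 transpositions; sign(π) = (−1)^237 = -1.
The Jacobi symbol (59|243) = -1 (Zolotarev) agrees.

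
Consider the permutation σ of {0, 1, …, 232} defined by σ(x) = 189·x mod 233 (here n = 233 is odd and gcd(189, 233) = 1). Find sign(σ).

-1

Trace 67: π^k(67) = [67, 81, 164, 7, 158, 38, 192] for k=0..6.
Cycle lengths of π_189 on ℤ/233ℤ: [232, 1]; 2 cycles in total.
n − c = 233 − 2 = 231; sign = (−1)^231 = -1.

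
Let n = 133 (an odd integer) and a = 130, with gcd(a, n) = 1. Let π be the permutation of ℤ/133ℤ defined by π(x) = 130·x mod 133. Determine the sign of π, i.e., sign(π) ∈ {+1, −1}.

+1

Trace 74: π^k(74) = [74, 44, 1, 130, 9, 106, 81] for k=0..6.
The orbit structure of x ↦ 130x mod 133: 17 orbits of sizes [9, 9, 9, 9, 9, 9, 9, 9, 9, 9, 9, 9, 9, 9, 3, 3, 1].
sign(π) = (−1)^{n − #cycles} = (−1)^{133−17} = (−1)^116 = +1.
The Jacobi symbol (130|133) = +1 (Zolotarev) agrees.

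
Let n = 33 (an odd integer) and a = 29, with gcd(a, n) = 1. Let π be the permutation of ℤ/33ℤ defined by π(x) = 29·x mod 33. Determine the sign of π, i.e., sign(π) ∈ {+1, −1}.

+1

Trace 17: π^k(17) = [17, 31, 8, 1, 29, 16, 2] for k=0..6.
π_29 has 5 disjoint cycles with lengths [10, 10, 10, 2, 1] on {0,…,32}.
With 5 cycles on 33 points, sign = (−1)^{33−5} = +1.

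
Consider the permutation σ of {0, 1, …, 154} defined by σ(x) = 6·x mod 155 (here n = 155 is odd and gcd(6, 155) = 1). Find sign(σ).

-1

Orbit of 56 under x↦6x: [56, 26, 1, 6, 36, 61]… (length divides ord_155(6)).
30 cycles of lengths [6, 6, 6, 6, 6, 6, 6, 6, 6, 6, 6, 6, 6, 6, 6, 6, 6, 6, 6, 6, 6, 6, 6, 6, 6, 1, 1, 1, 1, 1].
30 cycles on 155: each ℓ→(−1)^(ℓ−1), product (−1)^125 = -1.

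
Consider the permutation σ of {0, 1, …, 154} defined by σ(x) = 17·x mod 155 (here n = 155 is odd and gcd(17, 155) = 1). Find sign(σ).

+1

Trace 71: π^k(71) = [71, 122, 59, 73, 1, 17, 134] for k=0..6.
The orbit structure of x ↦ 17x mod 155: 5 orbits of sizes [60, 60, 30, 4, 1].
sign(π) = (−1)^{n − #cycles} = (−1)^{155−5} = (−1)^150 = +1.
Via Zolotarev, sign(π_{17}) = (17|155) = +1.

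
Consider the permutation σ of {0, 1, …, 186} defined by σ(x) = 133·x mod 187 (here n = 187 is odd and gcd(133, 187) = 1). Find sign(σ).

Trace 133: π^k(133) = [133, 111, 177, 166, 12, 100, 23] for k=0..6.
The orbit structure of x ↦ 133x mod 187: 22 orbits of sizes [16, 16, 16, 16, 16, 16, 16, 16, 16, 16, 16, 1, 1, 1, 1, 1, 1, 1, 1, 1, 1, 1].
Σ(ℓ_i−1) = 187−22 = 165; sign = (−1)^165 = -1.

-1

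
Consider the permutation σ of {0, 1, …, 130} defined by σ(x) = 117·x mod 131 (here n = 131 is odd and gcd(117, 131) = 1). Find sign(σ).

+1

Start at x=44: 44 → 39 → 109 → 46 → 11 → 108 → 60 → … (one orbit).
Cycle lengths of π_117 on ℤ/131ℤ: [65, 65, 1]; 3 cycles in total.
Σ(ℓ_i−1) = 131−3 = 128; sign = (−1)^128 = +1.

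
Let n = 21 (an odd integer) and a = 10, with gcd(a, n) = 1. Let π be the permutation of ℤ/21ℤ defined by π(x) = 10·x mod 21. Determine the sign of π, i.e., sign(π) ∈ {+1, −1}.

Orbit of 16 under x↦10x: [16, 13, 4, 19, 1, 10]… (length divides ord_21(10)).
Cycle type of π: 6×3 + 1×3; total 6 cycles.
With 6 cycles on 21 points, sign = (−1)^{21−6} = -1.

-1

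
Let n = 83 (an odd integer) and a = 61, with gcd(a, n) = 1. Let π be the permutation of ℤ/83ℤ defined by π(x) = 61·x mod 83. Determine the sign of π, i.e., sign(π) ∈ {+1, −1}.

Orbit of 9 under x↦61x: [9, 51, 40, 33, 21, 36, 38]… (length divides ord_83(61)).
Decompose π into cycles: lengths [41, 41, 1] (3 cycles, including the fixed point 0).
Σ(ℓ_i−1) = 83−3 = 80; sign = (−1)^80 = +1.
(61|83)_J = +1 (Zolotarev's lemma cross-check).

+1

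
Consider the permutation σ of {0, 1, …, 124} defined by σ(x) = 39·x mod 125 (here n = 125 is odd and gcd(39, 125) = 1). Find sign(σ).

+1

Orbit of 54 under x↦39x: [54, 106, 9, 101, 64, 121, 94]… (length divides ord_125(39)).
Cycle type of π: 50×2 + 10×2 + 2×2 + 1; total 7 cycles.
7 cycles on 125: each ℓ→(−1)^(ℓ−1), product (−1)^118 = +1.
The Jacobi symbol (39|125) = +1 (Zolotarev) agrees.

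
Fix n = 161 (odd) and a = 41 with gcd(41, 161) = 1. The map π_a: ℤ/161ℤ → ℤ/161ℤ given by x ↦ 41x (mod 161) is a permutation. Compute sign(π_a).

Orbit of 71 under x↦41x: [71, 13, 50, 118, 8, 6, 85]… (length divides ord_161(41)).
π_41 has 12 disjoint cycles with lengths [22, 22, 22, 22, 22, 22, 11, 11, 2, 2, 2, 1] on {0,…,160}.
With 12 cycles on 161 points, sign = (−1)^{161−12} = -1.

-1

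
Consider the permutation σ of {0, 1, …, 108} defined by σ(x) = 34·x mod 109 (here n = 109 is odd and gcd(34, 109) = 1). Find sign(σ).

+1

Trace 16: π^k(16) = [16, 108, 75, 43, 45, 4, 27] for k=0..6.
Cycle lengths of π_34 on ℤ/109ℤ: [18, 18, 18, 18, 18, 18, 1]; 7 cycles in total.
n − c = 109 − 7 = 102; sign = (−1)^102 = +1.
Via Zolotarev, sign(π_{34}) = (34|109) = +1.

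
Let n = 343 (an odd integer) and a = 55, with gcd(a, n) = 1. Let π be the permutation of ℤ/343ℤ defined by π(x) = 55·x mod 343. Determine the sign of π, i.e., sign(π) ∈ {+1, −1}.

Orbit of 69 under x↦55x: [69, 22, 181, 8, 97, 190, 160]… (length divides ord_343(55)).
π_55 has 10 disjoint cycles with lengths [98, 98, 98, 14, 14, 14, 2, 2, 2, 1] on {0,…,342}.
343 − 10 = 333 transpositions; sign(π) = (−1)^333 = -1.
Zolotarev: (55|343) = -1, matching the cycle-count sign.

-1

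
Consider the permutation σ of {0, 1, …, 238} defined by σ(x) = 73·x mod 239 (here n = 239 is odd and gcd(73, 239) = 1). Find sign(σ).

Start at x=233: 233 → 40 → 52 → 211 → 107 → 163 → 188 → … (one orbit).
8 cycles of lengths [34, 34, 34, 34, 34, 34, 34, 1].
8 cycles on 239: each ℓ→(−1)^(ℓ−1), product (−1)^231 = -1.

-1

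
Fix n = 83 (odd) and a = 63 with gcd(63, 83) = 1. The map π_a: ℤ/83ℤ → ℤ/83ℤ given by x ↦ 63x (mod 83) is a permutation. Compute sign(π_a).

+1

Start at x=41: 41 → 10 → 49 → 16 → 12 → 9 → 69 → … (one orbit).
Cycle lengths of π_63 on ℤ/83ℤ: [41, 41, 1]; 3 cycles in total.
n − c = 83 − 3 = 80; sign = (−1)^80 = +1.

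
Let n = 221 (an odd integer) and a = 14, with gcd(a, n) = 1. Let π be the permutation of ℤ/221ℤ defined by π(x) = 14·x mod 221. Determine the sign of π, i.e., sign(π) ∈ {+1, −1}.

Orbit of 92 under x↦14x: [92, 183, 131, 66, 40, 118, 105]… (length divides ord_221(14)).
Cycle lengths of π_14 on ℤ/221ℤ: [16, 16, 16, 16, 16, 16, 16, 16, 16, 16, 16, 16, 16, 1, 1, 1, 1, 1, 1, 1, 1, 1, 1, 1, 1, 1]; 26 cycles in total.
26 cycles on 221: each ℓ→(−1)^(ℓ−1), product (−1)^195 = -1.
(14|221)_J = -1 (Zolotarev's lemma cross-check).

-1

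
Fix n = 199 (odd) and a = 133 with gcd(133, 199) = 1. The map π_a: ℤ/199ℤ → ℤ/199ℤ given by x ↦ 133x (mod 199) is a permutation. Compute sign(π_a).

Start at x=77: 77 → 92 → 97 → 165 → 55 → 151 → 183 → … (one orbit).
The orbit structure of x ↦ 133x mod 199: 2 orbits of sizes [198, 1].
2 cycles on 199: each ℓ→(−1)^(ℓ−1), product (−1)^197 = -1.

-1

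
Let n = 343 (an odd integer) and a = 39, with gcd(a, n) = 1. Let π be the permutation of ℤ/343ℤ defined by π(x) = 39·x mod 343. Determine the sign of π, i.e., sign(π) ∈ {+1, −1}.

+1

Orbit of 127 under x↦39x: [127, 151, 58, 204, 67, 212, 36]… (length divides ord_343(39)).
π_39 has 7 disjoint cycles with lengths [147, 147, 21, 21, 3, 3, 1] on {0,…,342}.
Σ(ℓ_i−1) = 343−7 = 336; sign = (−1)^336 = +1.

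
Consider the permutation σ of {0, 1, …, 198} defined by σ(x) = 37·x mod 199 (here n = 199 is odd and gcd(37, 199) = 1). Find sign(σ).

-1

Orbit of 180 under x↦37x: [180, 93, 58, 156, 1, 37, 175]… (length divides ord_199(37)).
Decompose π into cycles: lengths [18, 18, 18, 18, 18, 18, 18, 18, 18, 18, 18, 1] (12 cycles, including the fixed point 0).
Σ(ℓ_i−1) = 199−12 = 187; sign = (−1)^187 = -1.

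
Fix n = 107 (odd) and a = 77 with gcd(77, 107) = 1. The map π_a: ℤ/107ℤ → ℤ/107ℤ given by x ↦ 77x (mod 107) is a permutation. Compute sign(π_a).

Start at x=77: 77 → 44 → 71 → 10 → 21 → 12 → 68 → … (one orbit).
Cycle type of π: 106 + 1; total 2 cycles.
sign(π) = (−1)^{n − #cycles} = (−1)^{107−2} = (−1)^105 = -1.

-1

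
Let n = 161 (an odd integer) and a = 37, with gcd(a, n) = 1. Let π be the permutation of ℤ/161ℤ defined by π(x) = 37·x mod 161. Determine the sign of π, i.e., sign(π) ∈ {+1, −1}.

-1

Trace 158: π^k(158) = [158, 50, 79, 25, 120, 93, 60] for k=0..6.
The orbit structure of x ↦ 37x mod 161: 6 orbits of sizes [66, 66, 22, 3, 3, 1].
With 6 cycles on 161 points, sign = (−1)^{161−6} = -1.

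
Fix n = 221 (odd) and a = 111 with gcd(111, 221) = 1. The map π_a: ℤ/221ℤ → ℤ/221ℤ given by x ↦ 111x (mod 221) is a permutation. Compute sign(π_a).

-1

Orbit of 70 under x↦111x: [70, 35, 128, 64, 32, 16, 8]… (length divides ord_221(111)).
π_111 has 12 disjoint cycles with lengths [24, 24, 24, 24, 24, 24, 24, 24, 12, 8, 8, 1] on {0,…,220}.
12 cycles on 221: each ℓ→(−1)^(ℓ−1), product (−1)^209 = -1.
(111|221)_J = -1 (Zolotarev's lemma cross-check).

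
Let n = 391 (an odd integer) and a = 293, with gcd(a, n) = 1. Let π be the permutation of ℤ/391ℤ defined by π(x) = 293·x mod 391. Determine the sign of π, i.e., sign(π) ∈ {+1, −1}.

Start at x=35: 35 → 89 → 271 → 30 → 188 → 344 → 305 → … (one orbit).
The orbit structure of x ↦ 293x mod 391: 14 orbits of sizes [44, 44, 44, 44, 44, 44, 44, 44, 22, 4, 4, 4, 4, 1].
sign(π) = (−1)^{n − #cycles} = (−1)^{391−14} = (−1)^377 = -1.
Check: (293/391) = -1 by Zolotarev.

-1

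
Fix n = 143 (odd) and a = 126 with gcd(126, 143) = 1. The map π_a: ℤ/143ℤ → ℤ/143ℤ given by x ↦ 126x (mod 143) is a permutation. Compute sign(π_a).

Start at x=14: 14 → 48 → 42 → 1 → 126 → 3 → 92 → … (one orbit).
Decompose π into cycles: lengths [15, 15, 15, 15, 15, 15, 15, 15, 5, 5, 3, 3, 3, 3, 1] (15 cycles, including the fixed point 0).
sign(π) = (−1)^{n − #cycles} = (−1)^{143−15} = (−1)^128 = +1.
The Jacobi symbol (126|143) = +1 (Zolotarev) agrees.

+1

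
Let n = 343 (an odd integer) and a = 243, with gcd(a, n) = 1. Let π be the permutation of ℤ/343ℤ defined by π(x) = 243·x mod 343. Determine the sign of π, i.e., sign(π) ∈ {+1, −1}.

-1

Orbit of 325 under x↦243x: [325, 85, 75, 46, 202, 37, 73]… (length divides ord_343(243)).
The orbit structure of x ↦ 243x mod 343: 4 orbits of sizes [294, 42, 6, 1].
343 − 4 = 339 transpositions; sign(π) = (−1)^339 = -1.
(243|343)_J = -1 (Zolotarev's lemma cross-check).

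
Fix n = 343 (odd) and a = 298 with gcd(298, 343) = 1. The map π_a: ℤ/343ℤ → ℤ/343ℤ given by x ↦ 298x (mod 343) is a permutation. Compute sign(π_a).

Orbit of 310 under x↦298x: [310, 113, 60, 44, 78, 263, 170]… (length divides ord_343(298)).
Cycle lengths of π_298 on ℤ/343ℤ: [147, 147, 21, 21, 3, 3, 1]; 7 cycles in total.
sign(π) = (−1)^{n − #cycles} = (−1)^{343−7} = (−1)^336 = +1.
The Jacobi symbol (298|343) = +1 (Zolotarev) agrees.

+1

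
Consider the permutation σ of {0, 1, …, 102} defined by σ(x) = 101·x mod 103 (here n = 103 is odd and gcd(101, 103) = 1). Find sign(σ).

Trace 57: π^k(57) = [57, 92, 22, 59, 88, 30, 43] for k=0..6.
Decompose π into cycles: lengths [102, 1] (2 cycles, including the fixed point 0).
Σ(ℓ_i−1) = 103−2 = 101; sign = (−1)^101 = -1.
(101|103)_J = -1 (Zolotarev's lemma cross-check).

-1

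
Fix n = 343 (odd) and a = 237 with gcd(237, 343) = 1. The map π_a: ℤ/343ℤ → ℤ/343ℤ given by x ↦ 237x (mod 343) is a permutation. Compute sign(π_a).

-1

Start at x=155: 155 → 34 → 169 → 265 → 36 → 300 → 99 → … (one orbit).
Cycle type of π: 98×3 + 14×3 + 2×3 + 1; total 10 cycles.
sign(π) = (−1)^{n − #cycles} = (−1)^{343−10} = (−1)^333 = -1.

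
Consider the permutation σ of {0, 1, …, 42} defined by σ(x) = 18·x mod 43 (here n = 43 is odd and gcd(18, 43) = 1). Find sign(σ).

Trace 19: π^k(19) = [19, 41, 7, 40, 32, 17, 5] for k=0..6.
π_18 has 2 disjoint cycles with lengths [42, 1] on {0,…,42}.
2 cycles on 43: each ℓ→(−1)^(ℓ−1), product (−1)^41 = -1.
Via Zolotarev, sign(π_{18}) = (18|43) = -1.

-1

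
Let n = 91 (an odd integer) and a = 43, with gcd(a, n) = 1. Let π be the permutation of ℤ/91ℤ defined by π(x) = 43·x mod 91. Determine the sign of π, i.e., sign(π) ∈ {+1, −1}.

Start at x=22: 22 → 36 → 1 → 43 → 29 → 64 → 22 (one orbit).
Cycle type of π: 6×14 + 1×7; total 21 cycles.
sign(π) = (−1)^{n − #cycles} = (−1)^{91−21} = (−1)^70 = +1.
Via Zolotarev, sign(π_{43}) = (43|91) = +1.

+1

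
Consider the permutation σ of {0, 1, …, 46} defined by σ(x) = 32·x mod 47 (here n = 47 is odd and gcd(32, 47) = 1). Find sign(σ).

Trace 17: π^k(17) = [17, 27, 18, 12, 8, 21, 14] for k=0..6.
Cycle type of π: 23×2 + 1; total 3 cycles.
With 3 cycles on 47 points, sign = (−1)^{47−3} = +1.
Via Zolotarev, sign(π_{32}) = (32|47) = +1.

+1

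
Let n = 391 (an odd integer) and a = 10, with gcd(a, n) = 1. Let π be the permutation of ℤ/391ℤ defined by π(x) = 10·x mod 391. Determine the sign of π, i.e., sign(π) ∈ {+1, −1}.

Start at x=214: 214 → 185 → 286 → 123 → 57 → 179 → 226 → … (one orbit).
5 cycles of lengths [176, 176, 22, 16, 1].
n − c = 391 − 5 = 386; sign = (−1)^386 = +1.

+1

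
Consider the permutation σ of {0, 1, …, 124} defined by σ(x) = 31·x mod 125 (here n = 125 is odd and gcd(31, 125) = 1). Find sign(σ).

Start at x=81: 81 → 11 → 91 → 71 → 76 → 106 → 36 → … (one orbit).
Cycle type of π: 25×4 + 5×4 + 1×5; total 13 cycles.
With 13 cycles on 125 points, sign = (−1)^{125−13} = +1.

+1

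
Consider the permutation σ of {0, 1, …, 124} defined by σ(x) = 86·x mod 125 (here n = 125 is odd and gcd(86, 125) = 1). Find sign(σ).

+1

Orbit of 71 under x↦86x: [71, 106, 116, 101, 61, 121, 31]… (length divides ord_125(86)).
The orbit structure of x ↦ 86x mod 125: 13 orbits of sizes [25, 25, 25, 25, 5, 5, 5, 5, 1, 1, 1, 1, 1].
sign(π) = (−1)^{n − #cycles} = (−1)^{125−13} = (−1)^112 = +1.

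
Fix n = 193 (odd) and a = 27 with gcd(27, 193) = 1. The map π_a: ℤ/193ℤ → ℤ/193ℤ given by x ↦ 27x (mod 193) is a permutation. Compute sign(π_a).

+1

Trace 184: π^k(184) = [184, 143, 1, 27, 150, 190, 112] for k=0..6.
13 cycles of lengths [16, 16, 16, 16, 16, 16, 16, 16, 16, 16, 16, 16, 1].
Σ(ℓ_i−1) = 193−13 = 180; sign = (−1)^180 = +1.
Zolotarev: (27|193) = +1, matching the cycle-count sign.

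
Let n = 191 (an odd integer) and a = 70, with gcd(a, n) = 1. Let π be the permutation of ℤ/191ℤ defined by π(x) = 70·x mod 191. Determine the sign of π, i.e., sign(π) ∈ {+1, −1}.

-1

Trace 185: π^k(185) = [185, 153, 14, 25, 31, 69, 55] for k=0..6.
Cycle type of π: 38×5 + 1; total 6 cycles.
sign(π) = (−1)^{n − #cycles} = (−1)^{191−6} = (−1)^185 = -1.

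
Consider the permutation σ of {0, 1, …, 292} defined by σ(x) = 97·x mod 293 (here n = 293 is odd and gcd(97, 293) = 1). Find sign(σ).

Orbit of 68 under x↦97x: [68, 150, 193, 262, 216, 149, 96]… (length divides ord_293(97)).
π_97 has 3 disjoint cycles with lengths [146, 146, 1] on {0,…,292}.
n − c = 293 − 3 = 290; sign = (−1)^290 = +1.
Zolotarev: (97|293) = +1, matching the cycle-count sign.

+1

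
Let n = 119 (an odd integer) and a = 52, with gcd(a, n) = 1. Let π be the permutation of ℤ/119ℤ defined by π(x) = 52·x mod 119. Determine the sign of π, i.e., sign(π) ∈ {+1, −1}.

Start at x=52: 52 → 86 → 69 → 18 → 103 → 1 → 52 (one orbit).
Cycle lengths of π_52 on ℤ/119ℤ: [6, 6, 6, 6, 6, 6, 6, 6, 6, 6, 6, 6, 6, 6, 6, 6, 6, 1, 1, 1, 1, 1, 1, 1, 1, 1, 1, 1, 1, 1, 1, 1, 1, 1]; 34 cycles in total.
With 34 cycles on 119 points, sign = (−1)^{119−34} = -1.

-1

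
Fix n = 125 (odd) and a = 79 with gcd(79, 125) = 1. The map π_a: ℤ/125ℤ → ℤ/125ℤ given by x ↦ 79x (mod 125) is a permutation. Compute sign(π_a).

+1

Orbit of 121 under x↦79x: [121, 59, 36, 94, 51, 29, 41]… (length divides ord_125(79)).
7 cycles of lengths [50, 50, 10, 10, 2, 2, 1].
7 cycles on 125: each ℓ→(−1)^(ℓ−1), product (−1)^118 = +1.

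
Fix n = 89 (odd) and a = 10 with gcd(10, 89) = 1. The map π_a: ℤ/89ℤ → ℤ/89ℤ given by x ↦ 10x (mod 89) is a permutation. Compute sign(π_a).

Orbit of 79 under x↦10x: [79, 78, 68, 57, 36, 4, 40]… (length divides ord_89(10)).
Cycle lengths of π_10 on ℤ/89ℤ: [44, 44, 1]; 3 cycles in total.
3 cycles on 89: each ℓ→(−1)^(ℓ−1), product (−1)^86 = +1.
Zolotarev: (10|89) = +1, matching the cycle-count sign.

+1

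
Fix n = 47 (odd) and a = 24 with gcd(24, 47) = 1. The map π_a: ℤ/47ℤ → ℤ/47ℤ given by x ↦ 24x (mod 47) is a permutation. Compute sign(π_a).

+1

Start at x=34: 34 → 17 → 32 → 16 → 8 → 4 → 2 → … (one orbit).
π_24 has 3 disjoint cycles with lengths [23, 23, 1] on {0,…,46}.
3 cycles on 47: each ℓ→(−1)^(ℓ−1), product (−1)^44 = +1.
Zolotarev: (24|47) = +1, matching the cycle-count sign.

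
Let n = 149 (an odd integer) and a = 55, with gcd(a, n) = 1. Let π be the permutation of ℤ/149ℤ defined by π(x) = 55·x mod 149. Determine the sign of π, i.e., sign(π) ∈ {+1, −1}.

-1

Start at x=76: 76 → 8 → 142 → 62 → 132 → 108 → 129 → … (one orbit).
2 cycles of lengths [148, 1].
Σ(ℓ_i−1) = 149−2 = 147; sign = (−1)^147 = -1.
The Jacobi symbol (55|149) = -1 (Zolotarev) agrees.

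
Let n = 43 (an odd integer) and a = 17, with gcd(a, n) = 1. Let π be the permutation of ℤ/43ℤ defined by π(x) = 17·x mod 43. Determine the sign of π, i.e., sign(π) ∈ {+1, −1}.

Trace 9: π^k(9) = [9, 24, 21, 13, 6, 16, 14] for k=0..6.
The orbit structure of x ↦ 17x mod 43: 3 orbits of sizes [21, 21, 1].
43 − 3 = 40 transpositions; sign(π) = (−1)^40 = +1.

+1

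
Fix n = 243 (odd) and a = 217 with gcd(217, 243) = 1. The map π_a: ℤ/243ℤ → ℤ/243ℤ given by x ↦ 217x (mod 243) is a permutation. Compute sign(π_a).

Orbit of 28 under x↦217x: [28, 1, 217, 190, 163, 136, 109]… (length divides ord_243(217)).
Cycle lengths of π_217 on ℤ/243ℤ: [9, 9, 9, 9, 9, 9, 9, 9, 9, 9, 9, 9, 9, 9, 9, 9, 9, 9, 3, 3, 3, 3, 3, 3, 3, 3, 3, 3, 3, 3, 3, 3, 3, 3, 3, 3, 1, 1, 1, 1, 1, 1, 1, 1, 1, 1, 1, 1, 1, 1, 1, 1, 1, 1, 1, 1, 1, 1, 1, 1, 1, 1, 1]; 63 cycles in total.
243 − 63 = 180 transpositions; sign(π) = (−1)^180 = +1.
Via Zolotarev, sign(π_{217}) = (217|243) = +1.

+1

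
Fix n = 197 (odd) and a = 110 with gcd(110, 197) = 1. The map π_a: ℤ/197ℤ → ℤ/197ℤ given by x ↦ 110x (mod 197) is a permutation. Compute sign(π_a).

Orbit of 19 under x↦110x: [19, 120, 1, 110, 83, 68, 191]… (length divides ord_197(110)).
π_110 has 8 disjoint cycles with lengths [28, 28, 28, 28, 28, 28, 28, 1] on {0,…,196}.
8 cycles on 197: each ℓ→(−1)^(ℓ−1), product (−1)^189 = -1.
Check: (110/197) = -1 by Zolotarev.

-1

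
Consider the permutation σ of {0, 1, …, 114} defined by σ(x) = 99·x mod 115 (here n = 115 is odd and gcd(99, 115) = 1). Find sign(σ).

Start at x=71: 71 → 14 → 6 → 19 → 41 → 34 → 31 → … (one orbit).
The orbit structure of x ↦ 99x mod 115: 8 orbits of sizes [22, 22, 22, 22, 22, 2, 2, 1].
n − c = 115 − 8 = 107; sign = (−1)^107 = -1.
Check: (99/115) = -1 by Zolotarev.

-1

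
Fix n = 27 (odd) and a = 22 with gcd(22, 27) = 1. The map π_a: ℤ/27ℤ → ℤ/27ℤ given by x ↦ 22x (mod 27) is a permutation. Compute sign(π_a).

Trace 7: π^k(7) = [7, 19, 13, 16, 1, 22, 25] for k=0..6.
Cycle lengths of π_22 on ℤ/27ℤ: [9, 9, 3, 3, 1, 1, 1]; 7 cycles in total.
7 cycles on 27: each ℓ→(−1)^(ℓ−1), product (−1)^20 = +1.
Zolotarev: (22|27) = +1, matching the cycle-count sign.

+1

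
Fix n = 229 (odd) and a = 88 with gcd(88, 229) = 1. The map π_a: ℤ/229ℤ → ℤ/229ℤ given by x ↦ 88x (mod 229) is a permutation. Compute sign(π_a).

Start at x=213: 213 → 195 → 214 → 54 → 172 → 22 → 104 → … (one orbit).
Cycle type of π: 76×3 + 1; total 4 cycles.
n − c = 229 − 4 = 225; sign = (−1)^225 = -1.
Via Zolotarev, sign(π_{88}) = (88|229) = -1.

-1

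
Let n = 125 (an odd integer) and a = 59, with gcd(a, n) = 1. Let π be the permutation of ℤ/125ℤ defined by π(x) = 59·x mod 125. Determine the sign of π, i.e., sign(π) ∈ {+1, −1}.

+1

Orbit of 31 under x↦59x: [31, 79, 36, 124, 66, 19, 121]… (length divides ord_125(59)).
Cycle type of π: 50×2 + 10×2 + 2×2 + 1; total 7 cycles.
125 − 7 = 118 transpositions; sign(π) = (−1)^118 = +1.
Zolotarev: (59|125) = +1, matching the cycle-count sign.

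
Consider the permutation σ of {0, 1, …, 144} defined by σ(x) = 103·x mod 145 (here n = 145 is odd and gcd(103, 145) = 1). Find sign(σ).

-1

Trace 52: π^k(52) = [52, 136, 88, 74, 82, 36, 83] for k=0..6.
10 cycles of lengths [28, 28, 28, 28, 7, 7, 7, 7, 4, 1].
sign(π) = (−1)^{n − #cycles} = (−1)^{145−10} = (−1)^135 = -1.
(103|145)_J = -1 (Zolotarev's lemma cross-check).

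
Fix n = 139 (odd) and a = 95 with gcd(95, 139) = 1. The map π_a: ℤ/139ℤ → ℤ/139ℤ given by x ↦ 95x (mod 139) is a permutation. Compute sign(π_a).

Start at x=75: 75 → 36 → 84 → 57 → 133 → 125 → 60 → … (one orbit).
Decompose π into cycles: lengths [46, 46, 46, 1] (4 cycles, including the fixed point 0).
n − c = 139 − 4 = 135; sign = (−1)^135 = -1.
Via Zolotarev, sign(π_{95}) = (95|139) = -1.

-1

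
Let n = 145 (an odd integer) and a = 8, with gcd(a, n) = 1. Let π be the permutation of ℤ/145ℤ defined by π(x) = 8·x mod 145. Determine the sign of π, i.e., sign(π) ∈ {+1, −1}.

+1

Orbit of 8 under x↦8x: [8, 64, 77, 36, 143, 129, 17]… (length divides ord_145(8)).
Decompose π into cycles: lengths [28, 28, 28, 28, 28, 4, 1] (7 cycles, including the fixed point 0).
sign(π) = (−1)^{n − #cycles} = (−1)^{145−7} = (−1)^138 = +1.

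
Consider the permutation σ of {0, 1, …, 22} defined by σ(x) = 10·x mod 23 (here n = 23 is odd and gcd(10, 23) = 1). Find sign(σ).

Trace 7: π^k(7) = [7, 1, 10, 8, 11, 18, 19] for k=0..6.
Cycle type of π: 22 + 1; total 2 cycles.
Σ(ℓ_i−1) = 23−2 = 21; sign = (−1)^21 = -1.

-1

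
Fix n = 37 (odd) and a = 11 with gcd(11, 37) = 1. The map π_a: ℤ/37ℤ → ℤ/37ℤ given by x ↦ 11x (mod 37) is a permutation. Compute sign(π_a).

Trace 36: π^k(36) = [36, 26, 27, 1, 11, 10] for k=0..5.
7 cycles of lengths [6, 6, 6, 6, 6, 6, 1].
37 − 7 = 30 transpositions; sign(π) = (−1)^30 = +1.
Check: (11/37) = +1 by Zolotarev.

+1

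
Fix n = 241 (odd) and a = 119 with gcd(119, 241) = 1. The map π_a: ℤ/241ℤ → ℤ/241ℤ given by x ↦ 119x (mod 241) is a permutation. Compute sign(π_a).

+1

Trace 15: π^k(15) = [15, 98, 94, 100, 91, 225, 24] for k=0..6.
Cycle type of π: 15×16 + 1; total 17 cycles.
With 17 cycles on 241 points, sign = (−1)^{241−17} = +1.
(119|241)_J = +1 (Zolotarev's lemma cross-check).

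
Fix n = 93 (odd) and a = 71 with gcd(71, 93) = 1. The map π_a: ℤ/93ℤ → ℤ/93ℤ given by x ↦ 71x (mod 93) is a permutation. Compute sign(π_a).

-1

Trace 67: π^k(67) = [67, 14, 64, 80, 7, 32, 40] for k=0..6.
π_71 has 6 disjoint cycles with lengths [30, 30, 15, 15, 2, 1] on {0,…,92}.
Σ(ℓ_i−1) = 93−6 = 87; sign = (−1)^87 = -1.
Zolotarev: (71|93) = -1, matching the cycle-count sign.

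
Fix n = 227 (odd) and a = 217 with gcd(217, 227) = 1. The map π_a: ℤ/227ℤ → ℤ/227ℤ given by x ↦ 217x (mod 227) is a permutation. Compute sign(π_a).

Start at x=216: 216 → 110 → 35 → 104 → 95 → 185 → 193 → … (one orbit).
π_217 has 2 disjoint cycles with lengths [226, 1] on {0,…,226}.
227 − 2 = 225 transpositions; sign(π) = (−1)^225 = -1.
(217|227)_J = -1 (Zolotarev's lemma cross-check).

-1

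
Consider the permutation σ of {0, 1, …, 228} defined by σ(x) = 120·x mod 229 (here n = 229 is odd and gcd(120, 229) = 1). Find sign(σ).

-1

Start at x=115: 115 → 60 → 101 → 212 → 21 → 1 → 120 → … (one orbit).
The orbit structure of x ↦ 120x mod 229: 4 orbits of sizes [76, 76, 76, 1].
With 4 cycles on 229 points, sign = (−1)^{229−4} = -1.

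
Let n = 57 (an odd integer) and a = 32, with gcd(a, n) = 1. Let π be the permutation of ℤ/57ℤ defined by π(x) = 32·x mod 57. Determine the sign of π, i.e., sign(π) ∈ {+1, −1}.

Start at x=1: 1 → 32 → 55 → 50 → 4 → 14 → 49 → … (one orbit).
Decompose π into cycles: lengths [18, 18, 18, 2, 1] (5 cycles, including the fixed point 0).
sign(π) = (−1)^{n − #cycles} = (−1)^{57−5} = (−1)^52 = +1.

+1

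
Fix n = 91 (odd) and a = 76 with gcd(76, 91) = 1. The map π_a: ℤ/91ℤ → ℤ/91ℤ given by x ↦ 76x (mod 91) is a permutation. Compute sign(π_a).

+1

Orbit of 29 under x↦76x: [29, 20, 64, 41, 22, 34, 36]… (length divides ord_91(76)).
Cycle type of π: 12×7 + 2×3 + 1; total 11 cycles.
11 cycles on 91: each ℓ→(−1)^(ℓ−1), product (−1)^80 = +1.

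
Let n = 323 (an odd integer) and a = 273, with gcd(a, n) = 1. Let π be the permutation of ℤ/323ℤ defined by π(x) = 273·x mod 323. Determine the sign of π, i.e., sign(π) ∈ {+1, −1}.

Start at x=239: 239 → 1 → 273 → 239 (one orbit).
119 cycles of lengths [3, 3, 3, 3, 3, 3, 3, 3, 3, 3, 3, 3, 3, 3, 3, 3, 3, 3, 3, 3, 3, 3, 3, 3, 3, 3, 3, 3, 3, 3, 3, 3, 3, 3, 3, 3, 3, 3, 3, 3, 3, 3, 3, 3, 3, 3, 3, 3, 3, 3, 3, 3, 3, 3, 3, 3, 3, 3, 3, 3, 3, 3, 3, 3, 3, 3, 3, 3, 3, 3, 3, 3, 3, 3, 3, 3, 3, 3, 3, 3, 3, 3, 3, 3, 3, 3, 3, 3, 3, 3, 3, 3, 3, 3, 3, 3, 3, 3, 3, 3, 3, 3, 1, 1, 1, 1, 1, 1, 1, 1, 1, 1, 1, 1, 1, 1, 1, 1, 1].
sign(π) = (−1)^{n − #cycles} = (−1)^{323−119} = (−1)^204 = +1.
(273|323)_J = +1 (Zolotarev's lemma cross-check).

+1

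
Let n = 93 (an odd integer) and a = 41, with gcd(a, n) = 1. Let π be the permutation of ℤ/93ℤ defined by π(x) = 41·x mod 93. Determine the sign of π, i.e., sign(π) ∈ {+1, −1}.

Start at x=70: 70 → 80 → 25 → 2 → 82 → 14 → 16 → … (one orbit).
Cycle type of π: 30×2 + 15×2 + 2 + 1; total 6 cycles.
sign(π) = (−1)^{n − #cycles} = (−1)^{93−6} = (−1)^87 = -1.

-1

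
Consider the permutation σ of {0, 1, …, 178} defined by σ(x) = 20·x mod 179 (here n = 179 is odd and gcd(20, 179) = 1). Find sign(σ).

Start at x=67: 67 → 87 → 129 → 74 → 48 → 65 → 47 → … (one orbit).
Cycle type of π: 89×2 + 1; total 3 cycles.
Σ(ℓ_i−1) = 179−3 = 176; sign = (−1)^176 = +1.
The Jacobi symbol (20|179) = +1 (Zolotarev) agrees.

+1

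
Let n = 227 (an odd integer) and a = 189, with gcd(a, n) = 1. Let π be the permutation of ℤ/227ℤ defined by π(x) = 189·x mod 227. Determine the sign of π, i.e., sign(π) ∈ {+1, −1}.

Start at x=62: 62 → 141 → 90 → 212 → 116 → 132 → 205 → … (one orbit).
π_189 has 3 disjoint cycles with lengths [113, 113, 1] on {0,…,226}.
With 3 cycles on 227 points, sign = (−1)^{227−3} = +1.

+1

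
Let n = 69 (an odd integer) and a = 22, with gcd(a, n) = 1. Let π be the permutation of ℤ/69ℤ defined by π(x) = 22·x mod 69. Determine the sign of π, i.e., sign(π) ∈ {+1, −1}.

Trace 22: π^k(22) = [22, 1] for k=0..1.
Decompose π into cycles: lengths [2, 2, 2, 2, 2, 2, 2, 2, 2, 2, 2, 2, 2, 2, 2, 2, 2, 2, 2, 2, 2, 2, 2, 2, 2, 2, 2, 2, 2, 2, 2, 2, 2, 1, 1, 1] (36 cycles, including the fixed point 0).
sign(π) = (−1)^{n − #cycles} = (−1)^{69−36} = (−1)^33 = -1.

-1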